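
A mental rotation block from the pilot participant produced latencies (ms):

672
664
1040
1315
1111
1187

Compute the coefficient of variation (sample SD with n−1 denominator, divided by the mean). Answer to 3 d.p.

0.272

n = 6, Σ = 5989, M = 998.1667
Σ(x−M)² = 368574.833; s = √(368574.833/5) = 271.5050
CV = 271.5050 / 998.1667 = 0.27200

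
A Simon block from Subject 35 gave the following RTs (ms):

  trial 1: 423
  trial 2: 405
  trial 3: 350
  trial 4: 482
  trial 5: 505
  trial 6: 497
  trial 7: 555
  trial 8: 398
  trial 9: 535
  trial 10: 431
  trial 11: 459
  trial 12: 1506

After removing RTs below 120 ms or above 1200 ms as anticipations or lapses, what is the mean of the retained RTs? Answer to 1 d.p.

458.2 ms

Excluded: 1506
Retained (n=11): Σ = 5040
Mean = 5040/11 = 458.1818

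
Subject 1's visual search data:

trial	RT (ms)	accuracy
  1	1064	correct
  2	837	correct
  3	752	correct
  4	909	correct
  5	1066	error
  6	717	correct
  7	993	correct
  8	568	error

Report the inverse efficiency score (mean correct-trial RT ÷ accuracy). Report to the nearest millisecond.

Correct trials (n=6): 1064, 837, 752, 909, 717, 993
Mean correct RT = 5272/6 = 878.6667 ms
Proportion correct = 6/8
IES = 878.6667 / (6/8) = 1171.556 ms

1172 ms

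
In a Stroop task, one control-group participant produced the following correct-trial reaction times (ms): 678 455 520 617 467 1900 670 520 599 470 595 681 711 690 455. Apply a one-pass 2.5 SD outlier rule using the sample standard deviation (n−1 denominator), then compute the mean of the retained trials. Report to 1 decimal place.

n = 15, ΣRT = 10028, M = 668.533
Σ(x−M)² = 1747267.73; s = √(1747267.73/14) = 353.277
Cutoffs: 668.533 ± 2.5·353.277 → [-214.7, 1551.7]
Outside: 1900 → excluded.
Retained (n=14): Σ = 8128, mean = 8128/14 = 580.571

580.6 ms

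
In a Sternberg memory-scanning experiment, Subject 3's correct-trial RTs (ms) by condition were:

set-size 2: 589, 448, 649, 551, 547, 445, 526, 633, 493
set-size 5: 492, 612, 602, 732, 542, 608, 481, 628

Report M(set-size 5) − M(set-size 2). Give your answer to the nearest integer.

45 ms

M(set-size 2) = 4881/9 = 542.333
M(set-size 5) = 4697/8 = 587.125
Difference = 587.125 − 542.333 = 44.792 ms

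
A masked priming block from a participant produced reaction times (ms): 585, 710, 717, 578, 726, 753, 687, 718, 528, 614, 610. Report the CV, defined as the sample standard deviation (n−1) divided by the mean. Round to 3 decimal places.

n = 11, Σ = 7226, M = 656.9091
Σ(x−M)² = 57130.909; s = √(57130.909/10) = 75.5850
CV = 75.5850 / 656.9091 = 0.11506

0.115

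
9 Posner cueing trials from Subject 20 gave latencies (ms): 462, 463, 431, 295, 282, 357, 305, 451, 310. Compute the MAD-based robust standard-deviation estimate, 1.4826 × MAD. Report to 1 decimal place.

109.7 ms

Sorted: 282, 295, 305, 310, 357, 431, 451, 462, 463 → median = 357
|x − 357| sorted: 0, 47, 52, 62, 74, 75, 94, 105, 106 → MAD = 74
Robust SD ≈ 1.4826 × 74 = 109.712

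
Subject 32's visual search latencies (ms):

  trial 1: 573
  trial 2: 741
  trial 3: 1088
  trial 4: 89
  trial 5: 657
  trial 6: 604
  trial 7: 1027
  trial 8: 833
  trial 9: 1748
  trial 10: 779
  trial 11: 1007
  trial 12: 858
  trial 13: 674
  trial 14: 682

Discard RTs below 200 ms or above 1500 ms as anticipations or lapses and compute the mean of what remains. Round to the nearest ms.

794 ms

Excluded: 89, 1748
Retained (n=12): Σ = 9523
Mean = 9523/12 = 793.5833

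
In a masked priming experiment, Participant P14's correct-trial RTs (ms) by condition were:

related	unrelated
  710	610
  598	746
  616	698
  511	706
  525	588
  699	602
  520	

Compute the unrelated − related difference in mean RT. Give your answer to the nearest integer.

M(related) = 4179/7 = 597.000
M(unrelated) = 3950/6 = 658.333
Difference = 658.333 − 597.000 = 61.333 ms

61 ms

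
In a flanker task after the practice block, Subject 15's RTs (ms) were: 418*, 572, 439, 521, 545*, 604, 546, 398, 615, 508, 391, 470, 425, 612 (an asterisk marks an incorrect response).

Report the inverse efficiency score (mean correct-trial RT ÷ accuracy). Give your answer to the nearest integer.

Correct trials (n=12): 572, 439, 521, 604, 546, 398, 615, 508, 391, 470, 425, 612
Mean correct RT = 6101/12 = 508.4167 ms
Proportion correct = 12/14
IES = 508.4167 / (12/14) = 593.153 ms

593 ms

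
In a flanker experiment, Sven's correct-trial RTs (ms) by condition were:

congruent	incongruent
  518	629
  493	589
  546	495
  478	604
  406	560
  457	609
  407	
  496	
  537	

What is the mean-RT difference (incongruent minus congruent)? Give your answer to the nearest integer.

99 ms

M(congruent) = 4338/9 = 482.000
M(incongruent) = 3486/6 = 581.000
Difference = 581.000 − 482.000 = 99.000 ms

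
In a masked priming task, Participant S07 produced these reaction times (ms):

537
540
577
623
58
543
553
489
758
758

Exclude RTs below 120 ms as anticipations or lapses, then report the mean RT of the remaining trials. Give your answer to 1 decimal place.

597.6 ms

Excluded: 58
Retained (n=9): Σ = 5378
Mean = 5378/9 = 597.5556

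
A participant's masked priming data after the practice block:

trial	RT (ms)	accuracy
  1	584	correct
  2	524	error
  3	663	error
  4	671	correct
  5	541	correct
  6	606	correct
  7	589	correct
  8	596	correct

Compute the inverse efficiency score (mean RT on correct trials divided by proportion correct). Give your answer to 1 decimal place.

Correct trials (n=6): 584, 671, 541, 606, 589, 596
Mean correct RT = 3587/6 = 597.8333 ms
Proportion correct = 6/8
IES = 597.8333 / (6/8) = 797.111 ms

797.1 ms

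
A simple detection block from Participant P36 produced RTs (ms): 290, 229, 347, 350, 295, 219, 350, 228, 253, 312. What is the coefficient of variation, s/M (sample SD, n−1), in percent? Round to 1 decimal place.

n = 10, Σ = 2873, M = 287.3000
Σ(x−M)² = 24860.100; s = √(24860.100/9) = 52.5570
CV = 52.5570 / 287.3000 = 0.18293 = 18.293%

18.3%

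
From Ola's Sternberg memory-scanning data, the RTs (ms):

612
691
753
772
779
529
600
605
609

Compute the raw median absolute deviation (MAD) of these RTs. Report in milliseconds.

79 ms

Sorted: 529, 600, 605, 609, 612, 691, 753, 772, 779 → median = 612
|x − 612|: 0, 79, 141, 160, 167, 83, 12, 7, 3
Sorted deviations: 0, 3, 7, 12, 79, 83, 141, 160, 167 → MAD = 79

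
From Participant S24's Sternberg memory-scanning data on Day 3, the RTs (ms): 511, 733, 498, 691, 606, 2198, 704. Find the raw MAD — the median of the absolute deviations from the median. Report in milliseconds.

Sorted: 498, 511, 606, 691, 704, 733, 2198 → median = 691
|x − 691|: 180, 42, 193, 0, 85, 1507, 13
Sorted deviations: 0, 13, 42, 85, 180, 193, 1507 → MAD = 85

85 ms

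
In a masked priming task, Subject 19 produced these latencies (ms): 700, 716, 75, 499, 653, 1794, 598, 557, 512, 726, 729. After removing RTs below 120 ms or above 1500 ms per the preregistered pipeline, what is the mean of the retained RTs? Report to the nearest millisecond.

Excluded: 75, 1794
Retained (n=9): Σ = 5690
Mean = 5690/9 = 632.2222

632 ms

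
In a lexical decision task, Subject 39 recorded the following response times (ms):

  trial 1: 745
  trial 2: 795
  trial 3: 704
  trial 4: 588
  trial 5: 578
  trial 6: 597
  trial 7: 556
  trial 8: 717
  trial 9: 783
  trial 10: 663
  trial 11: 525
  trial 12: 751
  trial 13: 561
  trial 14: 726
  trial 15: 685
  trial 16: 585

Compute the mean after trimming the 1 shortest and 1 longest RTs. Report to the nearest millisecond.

660 ms

Sorted: 525, 556, 561, 578, 585, 588, 597, 663, 685, 704, 717, 726, 745, 751, 783, 795
Drop lowest 1 (525) and highest 1 (795)
Remaining (n=14): Σ = 9239, mean = 9239/14 = 659.929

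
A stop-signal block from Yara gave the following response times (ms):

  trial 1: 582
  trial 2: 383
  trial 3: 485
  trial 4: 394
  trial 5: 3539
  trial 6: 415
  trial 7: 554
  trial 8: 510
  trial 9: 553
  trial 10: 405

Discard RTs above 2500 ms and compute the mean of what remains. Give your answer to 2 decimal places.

475.67 ms

Excluded: 3539
Retained (n=9): Σ = 4281
Mean = 4281/9 = 475.6667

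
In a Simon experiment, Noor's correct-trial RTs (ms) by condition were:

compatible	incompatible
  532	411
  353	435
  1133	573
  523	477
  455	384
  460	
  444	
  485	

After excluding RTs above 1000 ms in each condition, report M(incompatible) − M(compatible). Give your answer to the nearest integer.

compatible: exclude 1133
M(compatible) = 3252/7 = 464.571
M(incompatible) = 2280/5 = 456.000
Difference = 456.000 − 464.571 = -8.571 ms

-9 ms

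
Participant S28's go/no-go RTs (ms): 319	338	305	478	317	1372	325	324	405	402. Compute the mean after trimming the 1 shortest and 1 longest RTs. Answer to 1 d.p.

363.5 ms

Sorted: 305, 317, 319, 324, 325, 338, 402, 405, 478, 1372
Drop lowest 1 (305) and highest 1 (1372)
Remaining (n=8): Σ = 2908, mean = 2908/8 = 363.500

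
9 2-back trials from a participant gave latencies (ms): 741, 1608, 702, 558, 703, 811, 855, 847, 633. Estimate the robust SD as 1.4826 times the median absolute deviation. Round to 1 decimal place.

157.2 ms

Sorted: 558, 633, 702, 703, 741, 811, 847, 855, 1608 → median = 741
|x − 741| sorted: 0, 38, 39, 70, 106, 108, 114, 183, 867 → MAD = 106
Robust SD ≈ 1.4826 × 106 = 157.156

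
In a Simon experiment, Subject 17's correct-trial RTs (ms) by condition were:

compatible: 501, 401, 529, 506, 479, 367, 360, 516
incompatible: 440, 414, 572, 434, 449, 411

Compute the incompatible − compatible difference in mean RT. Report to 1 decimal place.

-4.0 ms

M(compatible) = 3659/8 = 457.375
M(incompatible) = 2720/6 = 453.333
Difference = 453.333 − 457.375 = -4.042 ms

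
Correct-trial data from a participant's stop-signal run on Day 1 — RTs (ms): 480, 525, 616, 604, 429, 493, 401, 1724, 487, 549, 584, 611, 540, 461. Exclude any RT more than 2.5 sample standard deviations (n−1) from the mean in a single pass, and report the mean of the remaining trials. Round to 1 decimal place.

n = 14, ΣRT = 8504, M = 607.429
Σ(x−M)² = 1401859.43; s = √(1401859.43/13) = 328.383
Cutoffs: 607.429 ± 2.5·328.383 → [-213.5, 1428.4]
Outside: 1724 → excluded.
Retained (n=13): Σ = 6780, mean = 6780/13 = 521.538

521.5 ms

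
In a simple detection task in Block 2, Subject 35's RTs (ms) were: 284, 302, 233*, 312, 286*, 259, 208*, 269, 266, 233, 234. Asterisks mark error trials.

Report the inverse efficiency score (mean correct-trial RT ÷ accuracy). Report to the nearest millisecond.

371 ms

Correct trials (n=8): 284, 302, 312, 259, 269, 266, 233, 234
Mean correct RT = 2159/8 = 269.8750 ms
Proportion correct = 8/11
IES = 269.8750 / (8/11) = 371.078 ms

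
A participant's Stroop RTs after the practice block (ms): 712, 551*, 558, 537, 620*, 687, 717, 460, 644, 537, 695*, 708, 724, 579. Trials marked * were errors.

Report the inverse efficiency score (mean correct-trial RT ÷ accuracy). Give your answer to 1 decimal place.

794.1 ms

Correct trials (n=11): 712, 558, 537, 687, 717, 460, 644, 537, 708, 724, 579
Mean correct RT = 6863/11 = 623.9091 ms
Proportion correct = 11/14
IES = 623.9091 / (11/14) = 794.066 ms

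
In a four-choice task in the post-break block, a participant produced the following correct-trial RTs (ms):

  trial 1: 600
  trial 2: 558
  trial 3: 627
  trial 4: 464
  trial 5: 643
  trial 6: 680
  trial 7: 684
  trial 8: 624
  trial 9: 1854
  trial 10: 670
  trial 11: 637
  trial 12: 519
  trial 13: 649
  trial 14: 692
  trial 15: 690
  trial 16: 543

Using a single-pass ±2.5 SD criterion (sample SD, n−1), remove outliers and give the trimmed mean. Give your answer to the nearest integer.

619 ms

n = 16, ΣRT = 11134, M = 695.875
Σ(x−M)² = 1497357.75; s = √(1497357.75/15) = 315.949
Cutoffs: 695.875 ± 2.5·315.949 → [-94.0, 1485.7]
Outside: 1854 → excluded.
Retained (n=15): Σ = 9280, mean = 9280/15 = 618.667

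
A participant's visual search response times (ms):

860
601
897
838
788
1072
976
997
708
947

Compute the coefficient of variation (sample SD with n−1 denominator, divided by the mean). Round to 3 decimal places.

n = 10, Σ = 8684, M = 868.4000
Σ(x−M)² = 181254.400; s = √(181254.400/9) = 141.9133
CV = 141.9133 / 868.4000 = 0.16342

0.163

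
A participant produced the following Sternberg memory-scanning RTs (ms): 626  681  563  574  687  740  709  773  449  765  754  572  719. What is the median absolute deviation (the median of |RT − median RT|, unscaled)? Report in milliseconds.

67 ms

Sorted: 449, 563, 572, 574, 626, 681, 687, 709, 719, 740, 754, 765, 773 → median = 687
|x − 687|: 61, 6, 124, 113, 0, 53, 22, 86, 238, 78, 67, 115, 32
Sorted deviations: 0, 6, 22, 32, 53, 61, 67, 78, 86, 113, 115, 124, 238 → MAD = 67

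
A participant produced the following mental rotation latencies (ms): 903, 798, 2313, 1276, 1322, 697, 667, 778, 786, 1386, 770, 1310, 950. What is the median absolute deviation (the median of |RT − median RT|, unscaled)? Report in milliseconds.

206 ms

Sorted: 667, 697, 770, 778, 786, 798, 903, 950, 1276, 1310, 1322, 1386, 2313 → median = 903
|x − 903|: 0, 105, 1410, 373, 419, 206, 236, 125, 117, 483, 133, 407, 47
Sorted deviations: 0, 47, 105, 117, 125, 133, 206, 236, 373, 407, 419, 483, 1410 → MAD = 206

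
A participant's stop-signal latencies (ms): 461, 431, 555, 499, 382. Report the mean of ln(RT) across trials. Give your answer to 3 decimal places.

6.135

ln(RT): 6.1334, 6.0661, 6.3190, 6.2126, 5.9454
Σ ln(RT) = 30.6765
Mean = 30.6765/5 = 6.13530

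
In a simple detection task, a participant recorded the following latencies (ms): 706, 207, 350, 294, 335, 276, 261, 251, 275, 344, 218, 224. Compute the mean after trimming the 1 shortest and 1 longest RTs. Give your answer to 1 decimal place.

282.8 ms

Sorted: 207, 218, 224, 251, 261, 275, 276, 294, 335, 344, 350, 706
Drop lowest 1 (207) and highest 1 (706)
Remaining (n=10): Σ = 2828, mean = 2828/10 = 282.800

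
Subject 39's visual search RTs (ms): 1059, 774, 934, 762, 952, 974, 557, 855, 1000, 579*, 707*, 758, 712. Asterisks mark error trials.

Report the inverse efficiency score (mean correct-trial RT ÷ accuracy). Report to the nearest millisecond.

1003 ms

Correct trials (n=11): 1059, 774, 934, 762, 952, 974, 557, 855, 1000, 758, 712
Mean correct RT = 9337/11 = 848.8182 ms
Proportion correct = 11/13
IES = 848.8182 / (11/13) = 1003.149 ms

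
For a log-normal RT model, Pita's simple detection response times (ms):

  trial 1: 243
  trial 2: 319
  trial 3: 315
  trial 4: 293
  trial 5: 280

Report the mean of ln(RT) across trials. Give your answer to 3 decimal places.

5.665

ln(RT): 5.4931, 5.7652, 5.7526, 5.6802, 5.6348
Σ ln(RT) = 28.3258
Mean = 28.3258/5 = 5.66516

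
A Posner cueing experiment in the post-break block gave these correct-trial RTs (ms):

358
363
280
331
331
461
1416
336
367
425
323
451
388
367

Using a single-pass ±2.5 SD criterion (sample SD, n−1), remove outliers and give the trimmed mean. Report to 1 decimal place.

367.8 ms

n = 14, ΣRT = 6197, M = 442.643
Σ(x−M)² = 1053147.21; s = √(1053147.21/13) = 284.625
Cutoffs: 442.643 ± 2.5·284.625 → [-268.9, 1154.2]
Outside: 1416 → excluded.
Retained (n=13): Σ = 4781, mean = 4781/13 = 367.769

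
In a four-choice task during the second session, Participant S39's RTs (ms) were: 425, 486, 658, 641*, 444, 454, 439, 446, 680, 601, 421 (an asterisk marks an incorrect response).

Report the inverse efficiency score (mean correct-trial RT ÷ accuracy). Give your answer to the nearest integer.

Correct trials (n=10): 425, 486, 658, 444, 454, 439, 446, 680, 601, 421
Mean correct RT = 5054/10 = 505.4000 ms
Proportion correct = 10/11
IES = 505.4000 / (10/11) = 555.940 ms

556 ms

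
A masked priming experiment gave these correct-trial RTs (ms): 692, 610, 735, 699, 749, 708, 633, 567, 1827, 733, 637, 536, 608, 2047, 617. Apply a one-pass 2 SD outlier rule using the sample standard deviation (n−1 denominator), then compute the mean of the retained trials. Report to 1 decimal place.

n = 15, ΣRT = 12398, M = 826.533
Σ(x−M)² = 2925717.73; s = √(2925717.73/14) = 457.143
Cutoffs: 826.533 ± 2·457.143 → [-87.8, 1740.8]
Outside: 1827, 2047 → excluded.
Retained (n=13): Σ = 8524, mean = 8524/13 = 655.692

655.7 ms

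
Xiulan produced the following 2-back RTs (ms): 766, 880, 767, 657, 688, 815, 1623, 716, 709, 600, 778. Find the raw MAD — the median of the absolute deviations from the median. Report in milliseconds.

Sorted: 600, 657, 688, 709, 716, 766, 767, 778, 815, 880, 1623 → median = 766
|x − 766|: 0, 114, 1, 109, 78, 49, 857, 50, 57, 166, 12
Sorted deviations: 0, 1, 12, 49, 50, 57, 78, 109, 114, 166, 857 → MAD = 57

57 ms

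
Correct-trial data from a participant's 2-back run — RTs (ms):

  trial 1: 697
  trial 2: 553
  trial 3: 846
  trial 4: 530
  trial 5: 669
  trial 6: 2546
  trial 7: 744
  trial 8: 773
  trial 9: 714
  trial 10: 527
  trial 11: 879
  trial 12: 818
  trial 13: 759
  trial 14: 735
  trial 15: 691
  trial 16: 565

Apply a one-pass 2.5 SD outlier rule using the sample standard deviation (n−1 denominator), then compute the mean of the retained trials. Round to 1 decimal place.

n = 16, ΣRT = 13046, M = 815.375
Σ(x−M)² = 3373895.75; s = √(3373895.75/15) = 474.264
Cutoffs: 815.375 ± 2.5·474.264 → [-370.3, 2001.0]
Outside: 2546 → excluded.
Retained (n=15): Σ = 10500, mean = 10500/15 = 700.000

700.0 ms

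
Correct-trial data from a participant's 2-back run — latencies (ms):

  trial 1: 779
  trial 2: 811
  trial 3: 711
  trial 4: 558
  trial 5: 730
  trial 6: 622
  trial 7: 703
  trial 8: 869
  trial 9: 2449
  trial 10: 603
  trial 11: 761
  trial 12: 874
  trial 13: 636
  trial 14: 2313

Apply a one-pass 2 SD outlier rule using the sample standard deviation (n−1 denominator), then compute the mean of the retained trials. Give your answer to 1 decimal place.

n = 14, ΣRT = 13419, M = 958.500
Σ(x−M)² = 4847161.50; s = √(4847161.50/13) = 610.621
Cutoffs: 958.500 ± 2·610.621 → [-262.7, 2179.7]
Outside: 2313, 2449 → excluded.
Retained (n=12): Σ = 8657, mean = 8657/12 = 721.417

721.4 ms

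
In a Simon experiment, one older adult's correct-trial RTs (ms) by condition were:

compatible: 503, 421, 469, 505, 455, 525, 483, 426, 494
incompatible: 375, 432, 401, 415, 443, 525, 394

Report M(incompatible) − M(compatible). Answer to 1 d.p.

-49.2 ms

M(compatible) = 4281/9 = 475.667
M(incompatible) = 2985/7 = 426.429
Difference = 426.429 − 475.667 = -49.238 ms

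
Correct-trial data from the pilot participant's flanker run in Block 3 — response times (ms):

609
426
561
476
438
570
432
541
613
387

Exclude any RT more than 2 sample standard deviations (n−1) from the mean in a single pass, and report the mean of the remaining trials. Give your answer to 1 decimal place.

n = 10, ΣRT = 5053, M = 505.300
Σ(x−M)² = 61960.10; s = √(61960.10/9) = 82.973
Cutoffs: 505.300 ± 2·82.973 → [339.4, 671.2]
No RTs fall outside the cutoffs; all 10 retained. Mean = 5053/10 = 505.300

505.3 ms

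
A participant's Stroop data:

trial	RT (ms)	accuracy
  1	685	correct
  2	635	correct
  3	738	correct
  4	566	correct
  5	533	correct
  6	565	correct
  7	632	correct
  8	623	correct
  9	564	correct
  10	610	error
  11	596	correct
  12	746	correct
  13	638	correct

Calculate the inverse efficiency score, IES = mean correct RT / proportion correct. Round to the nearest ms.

679 ms

Correct trials (n=12): 685, 635, 738, 566, 533, 565, 632, 623, 564, 596, 746, 638
Mean correct RT = 7521/12 = 626.7500 ms
Proportion correct = 12/13
IES = 626.7500 / (12/13) = 678.979 ms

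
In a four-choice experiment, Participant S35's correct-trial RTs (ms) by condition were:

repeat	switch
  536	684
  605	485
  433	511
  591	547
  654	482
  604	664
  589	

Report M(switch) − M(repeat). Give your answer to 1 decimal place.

M(repeat) = 4012/7 = 573.143
M(switch) = 3373/6 = 562.167
Difference = 562.167 − 573.143 = -10.976 ms

-11.0 ms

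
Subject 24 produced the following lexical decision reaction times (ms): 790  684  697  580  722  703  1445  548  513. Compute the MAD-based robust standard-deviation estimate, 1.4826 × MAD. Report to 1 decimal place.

Sorted: 513, 548, 580, 684, 697, 703, 722, 790, 1445 → median = 697
|x − 697| sorted: 0, 6, 13, 25, 93, 117, 149, 184, 748 → MAD = 93
Robust SD ≈ 1.4826 × 93 = 137.882

137.9 ms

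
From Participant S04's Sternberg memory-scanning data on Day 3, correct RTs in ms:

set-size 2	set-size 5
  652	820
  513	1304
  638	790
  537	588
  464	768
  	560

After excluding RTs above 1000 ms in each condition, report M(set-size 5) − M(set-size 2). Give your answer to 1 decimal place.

set-size 5: exclude 1304
M(set-size 2) = 2804/5 = 560.800
M(set-size 5) = 3526/5 = 705.200
Difference = 705.200 − 560.800 = 144.400 ms

144.4 ms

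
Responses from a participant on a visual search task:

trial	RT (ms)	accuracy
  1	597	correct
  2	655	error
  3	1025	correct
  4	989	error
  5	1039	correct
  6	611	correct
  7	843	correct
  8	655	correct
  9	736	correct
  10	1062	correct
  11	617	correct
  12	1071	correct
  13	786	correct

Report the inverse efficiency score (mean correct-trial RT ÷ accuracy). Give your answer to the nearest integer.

971 ms

Correct trials (n=11): 597, 1025, 1039, 611, 843, 655, 736, 1062, 617, 1071, 786
Mean correct RT = 9042/11 = 822.0000 ms
Proportion correct = 11/13
IES = 822.0000 / (11/13) = 971.455 ms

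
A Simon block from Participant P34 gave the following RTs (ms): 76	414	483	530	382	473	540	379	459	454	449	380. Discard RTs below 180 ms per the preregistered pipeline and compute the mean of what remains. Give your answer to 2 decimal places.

449.36 ms

Excluded: 76
Retained (n=11): Σ = 4943
Mean = 4943/11 = 449.3636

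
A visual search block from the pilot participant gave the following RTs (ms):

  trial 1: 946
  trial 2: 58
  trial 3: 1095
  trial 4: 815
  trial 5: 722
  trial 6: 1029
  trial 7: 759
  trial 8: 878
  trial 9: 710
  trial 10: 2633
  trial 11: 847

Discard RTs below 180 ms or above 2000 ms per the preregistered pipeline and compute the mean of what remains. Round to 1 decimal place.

Excluded: 58, 2633
Retained (n=9): Σ = 7801
Mean = 7801/9 = 866.7778

866.8 ms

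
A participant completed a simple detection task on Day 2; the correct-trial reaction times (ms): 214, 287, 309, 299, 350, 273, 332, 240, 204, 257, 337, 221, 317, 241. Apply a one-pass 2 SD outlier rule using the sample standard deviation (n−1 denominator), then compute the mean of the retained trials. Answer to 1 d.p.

277.2 ms

n = 14, ΣRT = 3881, M = 277.214
Σ(x−M)² = 30676.36; s = √(30676.36/13) = 48.577
Cutoffs: 277.214 ± 2·48.577 → [180.1, 374.4]
No RTs fall outside the cutoffs; all 14 retained. Mean = 3881/14 = 277.214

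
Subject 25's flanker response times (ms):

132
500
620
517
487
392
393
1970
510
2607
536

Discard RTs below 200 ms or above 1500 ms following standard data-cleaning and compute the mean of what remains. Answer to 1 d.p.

Excluded: 132, 1970, 2607
Retained (n=8): Σ = 3955
Mean = 3955/8 = 494.3750

494.4 ms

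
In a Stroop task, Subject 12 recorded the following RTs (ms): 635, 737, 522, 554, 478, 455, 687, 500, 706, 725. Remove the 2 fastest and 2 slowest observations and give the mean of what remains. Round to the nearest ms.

601 ms

Sorted: 455, 478, 500, 522, 554, 635, 687, 706, 725, 737
Drop lowest 2 (455, 478) and highest 2 (725, 737)
Remaining (n=6): Σ = 3604, mean = 3604/6 = 600.667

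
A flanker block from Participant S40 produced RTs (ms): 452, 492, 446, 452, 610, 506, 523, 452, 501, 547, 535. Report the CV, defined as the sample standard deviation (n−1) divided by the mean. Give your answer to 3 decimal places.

0.102

n = 11, Σ = 5516, M = 501.4545
Σ(x−M)² = 25968.727; s = √(25968.727/10) = 50.9595
CV = 50.9595 / 501.4545 = 0.10162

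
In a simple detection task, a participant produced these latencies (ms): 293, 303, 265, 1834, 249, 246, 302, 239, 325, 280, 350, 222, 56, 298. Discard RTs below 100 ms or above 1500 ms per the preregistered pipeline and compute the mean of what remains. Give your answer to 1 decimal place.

281.0 ms

Excluded: 56, 1834
Retained (n=12): Σ = 3372
Mean = 3372/12 = 281.0000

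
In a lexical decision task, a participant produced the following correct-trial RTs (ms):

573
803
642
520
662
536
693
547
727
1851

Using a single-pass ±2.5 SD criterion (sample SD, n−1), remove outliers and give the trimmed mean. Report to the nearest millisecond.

n = 10, ΣRT = 7554, M = 755.400
Σ(x−M)² = 1409138.40; s = √(1409138.40/9) = 395.690
Cutoffs: 755.400 ± 2.5·395.690 → [-233.8, 1744.6]
Outside: 1851 → excluded.
Retained (n=9): Σ = 5703, mean = 5703/9 = 633.667

634 ms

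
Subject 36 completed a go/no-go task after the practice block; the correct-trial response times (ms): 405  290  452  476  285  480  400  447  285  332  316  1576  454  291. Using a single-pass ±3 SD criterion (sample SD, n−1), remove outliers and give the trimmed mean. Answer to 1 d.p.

n = 14, ΣRT = 6489, M = 463.500
Σ(x−M)² = 1408665.50; s = √(1408665.50/13) = 329.179
Cutoffs: 463.500 ± 3·329.179 → [-524.0, 1451.0]
Outside: 1576 → excluded.
Retained (n=13): Σ = 4913, mean = 4913/13 = 377.923

377.9 ms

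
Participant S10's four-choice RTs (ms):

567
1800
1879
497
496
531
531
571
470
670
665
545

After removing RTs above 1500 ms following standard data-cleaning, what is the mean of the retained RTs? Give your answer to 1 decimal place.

554.3 ms

Excluded: 1800, 1879
Retained (n=10): Σ = 5543
Mean = 5543/10 = 554.3000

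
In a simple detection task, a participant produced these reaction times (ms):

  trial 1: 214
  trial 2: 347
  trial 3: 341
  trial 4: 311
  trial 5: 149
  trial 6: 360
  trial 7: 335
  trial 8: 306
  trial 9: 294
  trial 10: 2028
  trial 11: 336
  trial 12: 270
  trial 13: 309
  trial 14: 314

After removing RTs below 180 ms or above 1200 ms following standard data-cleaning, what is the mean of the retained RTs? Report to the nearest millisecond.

Excluded: 149, 2028
Retained (n=12): Σ = 3737
Mean = 3737/12 = 311.4167

311 ms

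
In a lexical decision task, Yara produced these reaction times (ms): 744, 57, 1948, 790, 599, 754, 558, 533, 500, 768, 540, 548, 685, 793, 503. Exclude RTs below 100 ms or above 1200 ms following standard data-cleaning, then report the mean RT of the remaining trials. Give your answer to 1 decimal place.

639.6 ms

Excluded: 57, 1948
Retained (n=13): Σ = 8315
Mean = 8315/13 = 639.6154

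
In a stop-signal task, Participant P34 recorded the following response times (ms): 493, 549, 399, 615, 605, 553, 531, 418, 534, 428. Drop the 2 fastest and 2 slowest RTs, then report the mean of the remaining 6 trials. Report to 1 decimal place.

514.7 ms

Sorted: 399, 418, 428, 493, 531, 534, 549, 553, 605, 615
Drop lowest 2 (399, 418) and highest 2 (605, 615)
Remaining (n=6): Σ = 3088, mean = 3088/6 = 514.667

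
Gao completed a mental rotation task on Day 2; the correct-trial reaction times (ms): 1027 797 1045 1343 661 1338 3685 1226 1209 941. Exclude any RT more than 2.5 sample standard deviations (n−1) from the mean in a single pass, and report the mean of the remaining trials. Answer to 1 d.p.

1065.2 ms

n = 10, ΣRT = 13272, M = 1327.200
Σ(x−M)² = 6627641.60; s = √(6627641.60/9) = 858.140
Cutoffs: 1327.200 ± 2.5·858.140 → [-818.2, 3472.6]
Outside: 3685 → excluded.
Retained (n=9): Σ = 9587, mean = 9587/9 = 1065.222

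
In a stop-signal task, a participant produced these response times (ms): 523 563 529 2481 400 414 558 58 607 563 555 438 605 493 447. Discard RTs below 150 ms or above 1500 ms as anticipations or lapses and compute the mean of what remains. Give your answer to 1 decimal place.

Excluded: 58, 2481
Retained (n=13): Σ = 6695
Mean = 6695/13 = 515.0000

515.0 ms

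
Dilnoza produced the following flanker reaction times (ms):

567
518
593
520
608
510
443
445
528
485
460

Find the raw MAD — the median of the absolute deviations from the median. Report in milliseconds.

49 ms

Sorted: 443, 445, 460, 485, 510, 518, 520, 528, 567, 593, 608 → median = 518
|x − 518|: 49, 0, 75, 2, 90, 8, 75, 73, 10, 33, 58
Sorted deviations: 0, 2, 8, 10, 33, 49, 58, 73, 75, 75, 90 → MAD = 49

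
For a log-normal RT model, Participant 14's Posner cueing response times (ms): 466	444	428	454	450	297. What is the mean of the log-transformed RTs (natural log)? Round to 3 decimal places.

ln(RT): 6.1442, 6.0958, 6.0591, 6.1181, 6.1092, 5.6937
Σ ln(RT) = 36.2202
Mean = 36.2202/6 = 6.03670

6.037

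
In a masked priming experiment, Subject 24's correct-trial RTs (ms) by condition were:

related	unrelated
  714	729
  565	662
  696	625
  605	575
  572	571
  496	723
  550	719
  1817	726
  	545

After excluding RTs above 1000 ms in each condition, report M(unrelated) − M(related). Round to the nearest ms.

related: exclude 1817
M(related) = 4198/7 = 599.714
M(unrelated) = 5875/9 = 652.778
Difference = 652.778 − 599.714 = 53.063 ms

53 ms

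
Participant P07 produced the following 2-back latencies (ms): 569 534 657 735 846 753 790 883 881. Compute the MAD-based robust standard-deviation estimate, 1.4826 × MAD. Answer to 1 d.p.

142.3 ms

Sorted: 534, 569, 657, 735, 753, 790, 846, 881, 883 → median = 753
|x − 753| sorted: 0, 18, 37, 93, 96, 128, 130, 184, 219 → MAD = 96
Robust SD ≈ 1.4826 × 96 = 142.330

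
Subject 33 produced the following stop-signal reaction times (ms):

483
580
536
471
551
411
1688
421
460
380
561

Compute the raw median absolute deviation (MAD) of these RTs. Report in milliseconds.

Sorted: 380, 411, 421, 460, 471, 483, 536, 551, 561, 580, 1688 → median = 483
|x − 483|: 0, 97, 53, 12, 68, 72, 1205, 62, 23, 103, 78
Sorted deviations: 0, 12, 23, 53, 62, 68, 72, 78, 97, 103, 1205 → MAD = 68

68 ms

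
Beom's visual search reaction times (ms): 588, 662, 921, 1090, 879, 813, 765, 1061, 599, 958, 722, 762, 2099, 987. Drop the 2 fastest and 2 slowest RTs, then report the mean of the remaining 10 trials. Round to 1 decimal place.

853.0 ms

Sorted: 588, 599, 662, 722, 762, 765, 813, 879, 921, 958, 987, 1061, 1090, 2099
Drop lowest 2 (588, 599) and highest 2 (1090, 2099)
Remaining (n=10): Σ = 8530, mean = 8530/10 = 853.000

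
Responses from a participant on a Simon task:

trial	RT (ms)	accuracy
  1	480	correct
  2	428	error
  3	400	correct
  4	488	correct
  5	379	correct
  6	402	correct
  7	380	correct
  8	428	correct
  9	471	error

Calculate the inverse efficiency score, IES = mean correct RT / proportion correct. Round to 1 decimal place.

543.1 ms

Correct trials (n=7): 480, 400, 488, 379, 402, 380, 428
Mean correct RT = 2957/7 = 422.4286 ms
Proportion correct = 7/9
IES = 422.4286 / (7/9) = 543.122 ms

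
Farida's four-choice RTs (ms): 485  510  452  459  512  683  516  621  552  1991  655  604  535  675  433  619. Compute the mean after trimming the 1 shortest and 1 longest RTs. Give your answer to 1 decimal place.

Sorted: 433, 452, 459, 485, 510, 512, 516, 535, 552, 604, 619, 621, 655, 675, 683, 1991
Drop lowest 1 (433) and highest 1 (1991)
Remaining (n=14): Σ = 7878, mean = 7878/14 = 562.714

562.7 ms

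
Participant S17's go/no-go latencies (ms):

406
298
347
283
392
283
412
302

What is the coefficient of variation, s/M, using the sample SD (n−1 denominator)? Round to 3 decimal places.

0.165

n = 8, Σ = 2723, M = 340.3750
Σ(x−M)² = 21997.875; s = √(21997.875/7) = 56.0585
CV = 56.0585 / 340.3750 = 0.16470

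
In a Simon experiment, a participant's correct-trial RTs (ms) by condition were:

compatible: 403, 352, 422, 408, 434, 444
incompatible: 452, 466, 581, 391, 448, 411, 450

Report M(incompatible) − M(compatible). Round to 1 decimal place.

M(compatible) = 2463/6 = 410.500
M(incompatible) = 3199/7 = 457.000
Difference = 457.000 − 410.500 = 46.500 ms

46.5 ms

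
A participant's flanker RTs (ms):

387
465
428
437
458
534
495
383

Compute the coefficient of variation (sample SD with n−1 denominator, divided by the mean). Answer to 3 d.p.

n = 8, Σ = 3587, M = 448.3750
Σ(x−M)² = 18459.875; s = √(18459.875/7) = 51.3529
CV = 51.3529 / 448.3750 = 0.11453

0.115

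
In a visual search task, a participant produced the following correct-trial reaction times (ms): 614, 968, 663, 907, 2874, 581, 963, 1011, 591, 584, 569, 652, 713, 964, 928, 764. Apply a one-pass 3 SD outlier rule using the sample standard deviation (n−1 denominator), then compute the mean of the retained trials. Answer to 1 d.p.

n = 16, ΣRT = 14346, M = 896.625
Σ(x−M)² = 4581929.75; s = √(4581929.75/15) = 552.686
Cutoffs: 896.625 ± 3·552.686 → [-761.4, 2554.7]
Outside: 2874 → excluded.
Retained (n=15): Σ = 11472, mean = 11472/15 = 764.800

764.8 ms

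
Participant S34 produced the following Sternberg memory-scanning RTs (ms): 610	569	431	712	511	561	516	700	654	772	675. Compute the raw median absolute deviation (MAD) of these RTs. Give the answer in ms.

Sorted: 431, 511, 516, 561, 569, 610, 654, 675, 700, 712, 772 → median = 610
|x − 610|: 0, 41, 179, 102, 99, 49, 94, 90, 44, 162, 65
Sorted deviations: 0, 41, 44, 49, 65, 90, 94, 99, 102, 162, 179 → MAD = 90

90 ms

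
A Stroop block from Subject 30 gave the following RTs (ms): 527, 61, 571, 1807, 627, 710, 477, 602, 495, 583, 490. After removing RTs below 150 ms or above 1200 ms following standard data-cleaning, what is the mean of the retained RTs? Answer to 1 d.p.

Excluded: 61, 1807
Retained (n=9): Σ = 5082
Mean = 5082/9 = 564.6667

564.7 ms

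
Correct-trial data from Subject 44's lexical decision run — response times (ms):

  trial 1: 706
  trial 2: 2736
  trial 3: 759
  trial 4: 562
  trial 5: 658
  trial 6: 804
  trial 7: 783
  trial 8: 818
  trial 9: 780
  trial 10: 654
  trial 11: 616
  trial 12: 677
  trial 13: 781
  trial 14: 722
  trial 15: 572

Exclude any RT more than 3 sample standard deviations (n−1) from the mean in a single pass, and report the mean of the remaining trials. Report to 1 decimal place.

706.6 ms

n = 15, ΣRT = 12628, M = 841.867
Σ(x−M)² = 3938887.73; s = √(3938887.73/14) = 530.424
Cutoffs: 841.867 ± 3·530.424 → [-749.4, 2433.1]
Outside: 2736 → excluded.
Retained (n=14): Σ = 9892, mean = 9892/14 = 706.571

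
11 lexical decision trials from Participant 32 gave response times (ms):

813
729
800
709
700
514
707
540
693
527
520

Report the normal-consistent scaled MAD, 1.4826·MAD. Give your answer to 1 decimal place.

Sorted: 514, 520, 527, 540, 693, 700, 707, 709, 729, 800, 813 → median = 700
|x − 700| sorted: 0, 7, 7, 9, 29, 100, 113, 160, 173, 180, 186 → MAD = 100
Robust SD ≈ 1.4826 × 100 = 148.260

148.3 ms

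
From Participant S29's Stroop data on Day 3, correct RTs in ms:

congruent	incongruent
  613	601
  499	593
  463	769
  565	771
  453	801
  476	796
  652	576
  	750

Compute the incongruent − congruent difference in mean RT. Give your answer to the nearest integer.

M(congruent) = 3721/7 = 531.571
M(incongruent) = 5657/8 = 707.125
Difference = 707.125 − 531.571 = 175.554 ms

176 ms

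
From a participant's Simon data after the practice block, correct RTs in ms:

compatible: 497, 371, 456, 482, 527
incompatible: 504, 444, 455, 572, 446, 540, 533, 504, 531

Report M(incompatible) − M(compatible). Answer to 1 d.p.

M(compatible) = 2333/5 = 466.600
M(incompatible) = 4529/9 = 503.222
Difference = 503.222 − 466.600 = 36.622 ms

36.6 ms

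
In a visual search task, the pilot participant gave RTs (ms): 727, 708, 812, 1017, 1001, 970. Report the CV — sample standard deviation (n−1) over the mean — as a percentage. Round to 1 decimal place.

16.1%

n = 6, Σ = 5235, M = 872.5000
Σ(x−M)² = 98789.500; s = √(98789.500/5) = 140.5628
CV = 140.5628 / 872.5000 = 0.16110 = 16.110%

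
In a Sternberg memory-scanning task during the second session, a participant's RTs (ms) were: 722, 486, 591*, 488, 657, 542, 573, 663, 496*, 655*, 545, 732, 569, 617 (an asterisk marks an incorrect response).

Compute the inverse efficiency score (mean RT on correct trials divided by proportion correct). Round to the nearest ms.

763 ms

Correct trials (n=11): 722, 486, 488, 657, 542, 573, 663, 545, 732, 569, 617
Mean correct RT = 6594/11 = 599.4545 ms
Proportion correct = 11/14
IES = 599.4545 / (11/14) = 762.942 ms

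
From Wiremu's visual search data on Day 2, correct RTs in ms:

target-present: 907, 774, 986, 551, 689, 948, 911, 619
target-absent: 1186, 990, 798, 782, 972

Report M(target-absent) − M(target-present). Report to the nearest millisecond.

147 ms

M(target-present) = 6385/8 = 798.125
M(target-absent) = 4728/5 = 945.600
Difference = 945.600 − 798.125 = 147.475 ms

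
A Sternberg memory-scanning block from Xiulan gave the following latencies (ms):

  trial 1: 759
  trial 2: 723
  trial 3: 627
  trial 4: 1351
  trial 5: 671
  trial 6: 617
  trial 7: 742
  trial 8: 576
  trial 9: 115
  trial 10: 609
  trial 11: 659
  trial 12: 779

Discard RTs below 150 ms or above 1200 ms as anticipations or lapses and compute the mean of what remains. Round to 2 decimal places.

676.20 ms

Excluded: 115, 1351
Retained (n=10): Σ = 6762
Mean = 6762/10 = 676.2000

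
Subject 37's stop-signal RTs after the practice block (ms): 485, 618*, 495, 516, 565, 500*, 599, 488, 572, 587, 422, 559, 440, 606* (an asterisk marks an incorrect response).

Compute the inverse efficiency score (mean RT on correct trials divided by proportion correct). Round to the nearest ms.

663 ms

Correct trials (n=11): 485, 495, 516, 565, 599, 488, 572, 587, 422, 559, 440
Mean correct RT = 5728/11 = 520.7273 ms
Proportion correct = 11/14
IES = 520.7273 / (11/14) = 662.744 ms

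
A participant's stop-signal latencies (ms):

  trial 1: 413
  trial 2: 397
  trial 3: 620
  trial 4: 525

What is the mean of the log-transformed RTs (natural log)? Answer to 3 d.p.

ln(RT): 6.0234, 5.9839, 6.4297, 6.2634
Σ ln(RT) = 24.7005
Mean = 24.7005/4 = 6.17513

6.175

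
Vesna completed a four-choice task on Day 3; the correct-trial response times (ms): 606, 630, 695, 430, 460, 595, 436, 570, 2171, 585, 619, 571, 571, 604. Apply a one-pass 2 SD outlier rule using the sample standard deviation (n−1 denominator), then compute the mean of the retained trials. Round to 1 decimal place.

n = 14, ΣRT = 9543, M = 681.643
Σ(x−M)² = 2463289.21; s = √(2463289.21/13) = 435.297
Cutoffs: 681.643 ± 2·435.297 → [-189.0, 1552.2]
Outside: 2171 → excluded.
Retained (n=13): Σ = 7372, mean = 7372/13 = 567.077

567.1 ms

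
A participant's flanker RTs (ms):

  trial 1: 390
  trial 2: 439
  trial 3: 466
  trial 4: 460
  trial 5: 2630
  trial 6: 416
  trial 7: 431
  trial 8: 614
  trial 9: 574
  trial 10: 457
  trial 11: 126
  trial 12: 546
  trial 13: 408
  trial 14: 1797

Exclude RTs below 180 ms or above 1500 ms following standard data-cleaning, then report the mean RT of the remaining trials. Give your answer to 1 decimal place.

472.8 ms

Excluded: 126, 1797, 2630
Retained (n=11): Σ = 5201
Mean = 5201/11 = 472.8182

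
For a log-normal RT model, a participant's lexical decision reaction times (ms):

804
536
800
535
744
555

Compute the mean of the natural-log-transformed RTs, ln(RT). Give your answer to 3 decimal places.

6.479

ln(RT): 6.6896, 6.2841, 6.6846, 6.2823, 6.6120, 6.3190
Σ ln(RT) = 38.8716
Mean = 38.8716/6 = 6.47860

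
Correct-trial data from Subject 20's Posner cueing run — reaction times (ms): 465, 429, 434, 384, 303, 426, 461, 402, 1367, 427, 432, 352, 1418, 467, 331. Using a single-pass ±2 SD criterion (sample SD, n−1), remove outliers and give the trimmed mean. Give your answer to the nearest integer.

n = 15, ΣRT = 8098, M = 539.867
Σ(x−M)² = 1711567.73; s = √(1711567.73/14) = 349.650
Cutoffs: 539.867 ± 2·349.650 → [-159.4, 1239.2]
Outside: 1367, 1418 → excluded.
Retained (n=13): Σ = 5313, mean = 5313/13 = 408.692

409 ms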